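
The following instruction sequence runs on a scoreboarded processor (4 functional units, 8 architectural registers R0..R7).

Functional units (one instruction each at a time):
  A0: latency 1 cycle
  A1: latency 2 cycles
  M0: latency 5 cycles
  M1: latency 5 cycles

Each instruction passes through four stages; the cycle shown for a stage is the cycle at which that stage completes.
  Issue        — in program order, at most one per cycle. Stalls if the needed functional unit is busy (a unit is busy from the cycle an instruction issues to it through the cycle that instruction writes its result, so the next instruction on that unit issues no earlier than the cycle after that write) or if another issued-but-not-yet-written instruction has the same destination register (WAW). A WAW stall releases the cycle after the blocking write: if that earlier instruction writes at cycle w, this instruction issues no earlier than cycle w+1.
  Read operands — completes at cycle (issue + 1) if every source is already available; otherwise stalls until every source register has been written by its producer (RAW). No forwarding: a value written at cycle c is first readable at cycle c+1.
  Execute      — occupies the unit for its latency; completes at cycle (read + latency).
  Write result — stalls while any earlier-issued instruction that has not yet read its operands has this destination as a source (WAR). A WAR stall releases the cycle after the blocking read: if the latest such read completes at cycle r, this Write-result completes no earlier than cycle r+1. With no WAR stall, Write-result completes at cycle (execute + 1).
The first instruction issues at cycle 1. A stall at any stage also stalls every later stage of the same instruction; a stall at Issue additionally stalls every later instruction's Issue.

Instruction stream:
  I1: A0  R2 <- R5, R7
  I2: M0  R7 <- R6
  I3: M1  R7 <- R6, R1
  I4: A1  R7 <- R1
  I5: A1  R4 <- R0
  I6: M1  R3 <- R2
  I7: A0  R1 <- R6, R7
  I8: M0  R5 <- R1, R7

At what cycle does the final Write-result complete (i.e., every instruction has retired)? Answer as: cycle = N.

I1 -> (1, 2, 3, 4)
I2 -> (2, 3, 8, 9)
I3 -> (10, 11, 16, 17)  // WAW R7: wait I2 write@9
I4 -> (18, 19, 21, 22)  // WAW R7: wait I3 write@17
I5 -> (23, 24, 26, 27)  // struct: A1 busy until I4 writes@22
I6 -> (24, 25, 30, 31)
I7 -> (25, 26, 27, 28)
I8 -> (26, 29, 34, 35)  // RAW R1: wait I7 write@28

cycle = 35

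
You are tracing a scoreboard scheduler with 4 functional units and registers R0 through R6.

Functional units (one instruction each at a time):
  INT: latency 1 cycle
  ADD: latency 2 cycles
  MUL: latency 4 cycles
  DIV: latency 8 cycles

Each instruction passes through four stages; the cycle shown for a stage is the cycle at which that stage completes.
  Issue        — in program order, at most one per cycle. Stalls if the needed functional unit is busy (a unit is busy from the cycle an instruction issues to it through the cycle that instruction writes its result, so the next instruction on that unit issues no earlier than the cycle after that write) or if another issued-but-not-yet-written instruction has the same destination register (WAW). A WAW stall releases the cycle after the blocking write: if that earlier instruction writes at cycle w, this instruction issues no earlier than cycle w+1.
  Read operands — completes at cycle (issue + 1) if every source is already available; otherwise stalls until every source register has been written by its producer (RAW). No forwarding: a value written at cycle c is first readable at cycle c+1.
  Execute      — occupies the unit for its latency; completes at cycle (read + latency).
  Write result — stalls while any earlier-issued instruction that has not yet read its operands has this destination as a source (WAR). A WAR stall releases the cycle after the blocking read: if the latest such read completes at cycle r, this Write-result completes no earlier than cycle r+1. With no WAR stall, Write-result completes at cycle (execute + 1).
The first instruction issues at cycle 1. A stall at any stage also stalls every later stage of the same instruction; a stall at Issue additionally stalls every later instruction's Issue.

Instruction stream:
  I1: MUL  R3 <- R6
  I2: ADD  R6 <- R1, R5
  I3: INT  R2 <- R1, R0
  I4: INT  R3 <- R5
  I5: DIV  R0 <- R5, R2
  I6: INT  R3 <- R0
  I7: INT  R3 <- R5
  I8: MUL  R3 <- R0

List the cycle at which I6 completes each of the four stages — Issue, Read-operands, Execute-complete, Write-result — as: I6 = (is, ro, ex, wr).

I6 = (12, 20, 21, 22)

t=1  I1→MUL
t=2  I1 RO | I2→ADD
t=3  I2 RO | I3→INT
t=4  I3 RO
t=5  I2 EX | I3 EX
t=6  I1 EX | I2 WR R6 | I3 WR R2
t=7  I1 WR R3
t=8  I4→INT
t=9  I4 RO | I5→DIV
t=10  I4 EX | I5 RO
t=11  I4 WR R3
t=12  I6→INT
t=18  I5 EX
t=19  I5 WR R0
t=20  I6 RO
t=21  I6 EX
t=22  I6 WR R3
t=23  I7→INT
t=24  I7 RO
t=25  I7 EX
t=26  I7 WR R3
t=27  I8→MUL
t=28  I8 RO
t=32  I8 EX
t=33  I8 WR R3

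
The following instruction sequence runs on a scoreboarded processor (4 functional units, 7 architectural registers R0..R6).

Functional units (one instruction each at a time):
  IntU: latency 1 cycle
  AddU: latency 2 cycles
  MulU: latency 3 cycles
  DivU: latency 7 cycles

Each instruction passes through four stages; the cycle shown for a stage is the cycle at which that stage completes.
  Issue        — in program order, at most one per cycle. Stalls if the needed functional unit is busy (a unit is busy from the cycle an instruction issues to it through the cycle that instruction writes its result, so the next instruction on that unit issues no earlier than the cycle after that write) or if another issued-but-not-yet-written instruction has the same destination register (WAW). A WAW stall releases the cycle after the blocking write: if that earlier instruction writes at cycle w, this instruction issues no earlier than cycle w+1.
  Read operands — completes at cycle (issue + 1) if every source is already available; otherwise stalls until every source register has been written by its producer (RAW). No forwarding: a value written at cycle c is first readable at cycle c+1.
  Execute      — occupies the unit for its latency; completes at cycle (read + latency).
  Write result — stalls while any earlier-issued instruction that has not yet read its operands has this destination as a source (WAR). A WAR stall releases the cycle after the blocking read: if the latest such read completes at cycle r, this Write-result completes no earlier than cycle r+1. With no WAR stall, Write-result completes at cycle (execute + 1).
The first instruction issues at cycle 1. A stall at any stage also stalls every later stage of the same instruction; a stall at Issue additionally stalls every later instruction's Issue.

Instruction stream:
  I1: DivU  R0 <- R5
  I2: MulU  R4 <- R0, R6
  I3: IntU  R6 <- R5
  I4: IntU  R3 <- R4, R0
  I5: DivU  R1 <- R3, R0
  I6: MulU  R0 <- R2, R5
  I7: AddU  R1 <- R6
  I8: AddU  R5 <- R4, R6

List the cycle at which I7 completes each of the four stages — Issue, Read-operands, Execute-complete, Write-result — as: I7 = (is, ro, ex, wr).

t=1  I1 issues→DivU
t=2  I1 reads | I2 issues→MulU
t=3  I3 issues→IntU
t=4  I3 reads
t=5  I3 exec-done
t=9  I1 exec-done
t=10  I1 writes R0
t=11  I2 reads
t=12  I3 writes R6
t=13  I4 issues→IntU
t=14  I2 exec-done | I5 issues→DivU
t=15  I2 writes R4
t=16  I4 reads | I6 issues→MulU
t=17  I4 exec-done | I6 reads
t=18  I4 writes R3
t=19  I5 reads
t=20  I6 exec-done
t=21  I6 writes R0
t=26  I5 exec-done
t=27  I5 writes R1
t=28  I7 issues→AddU
t=29  I7 reads
t=31  I7 exec-done
t=32  I7 writes R1
t=33  I8 issues→AddU
t=34  I8 reads
t=36  I8 exec-done
t=37  I8 writes R5

I7 = (28, 29, 31, 32)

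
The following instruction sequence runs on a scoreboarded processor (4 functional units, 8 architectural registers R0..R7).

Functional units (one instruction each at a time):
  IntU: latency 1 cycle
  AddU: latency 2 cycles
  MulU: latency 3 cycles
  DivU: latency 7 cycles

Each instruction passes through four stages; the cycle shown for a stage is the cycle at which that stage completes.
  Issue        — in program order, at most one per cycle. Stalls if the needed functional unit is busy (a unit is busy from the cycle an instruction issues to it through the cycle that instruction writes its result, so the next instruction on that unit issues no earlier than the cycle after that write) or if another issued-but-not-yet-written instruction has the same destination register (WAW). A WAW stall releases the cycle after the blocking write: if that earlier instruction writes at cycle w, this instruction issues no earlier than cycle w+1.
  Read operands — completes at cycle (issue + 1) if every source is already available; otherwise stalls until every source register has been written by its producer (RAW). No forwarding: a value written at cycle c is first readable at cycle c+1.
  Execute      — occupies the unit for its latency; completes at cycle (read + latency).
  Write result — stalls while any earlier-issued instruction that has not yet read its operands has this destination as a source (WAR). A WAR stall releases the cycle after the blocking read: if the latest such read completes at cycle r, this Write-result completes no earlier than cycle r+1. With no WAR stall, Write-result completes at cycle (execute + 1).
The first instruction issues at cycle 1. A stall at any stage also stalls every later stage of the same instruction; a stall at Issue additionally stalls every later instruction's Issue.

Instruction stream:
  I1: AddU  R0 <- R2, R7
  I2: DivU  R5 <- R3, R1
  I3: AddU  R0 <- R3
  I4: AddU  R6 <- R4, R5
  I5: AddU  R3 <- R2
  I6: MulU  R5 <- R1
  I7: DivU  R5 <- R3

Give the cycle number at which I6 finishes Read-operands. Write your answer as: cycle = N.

[1] I1 issues→AddU
[2] I1 reads; I2 issues→DivU
[3] I2 reads
[4] I1 exec-done
[5] I1 writes R0
[6] I3 issues→AddU
[7] I3 reads
[9] I3 exec-done
[10] I2 exec-done; I3 writes R0
[11] I2 writes R5; I4 issues→AddU
[12] I4 reads
[14] I4 exec-done
[15] I4 writes R6
[16] I5 issues→AddU
[17] I5 reads; I6 issues→MulU
[18] I6 reads
[19] I5 exec-done
[20] I5 writes R3
[21] I6 exec-done
[22] I6 writes R5
[23] I7 issues→DivU
[24] I7 reads
[31] I7 exec-done
[32] I7 writes R5

cycle = 18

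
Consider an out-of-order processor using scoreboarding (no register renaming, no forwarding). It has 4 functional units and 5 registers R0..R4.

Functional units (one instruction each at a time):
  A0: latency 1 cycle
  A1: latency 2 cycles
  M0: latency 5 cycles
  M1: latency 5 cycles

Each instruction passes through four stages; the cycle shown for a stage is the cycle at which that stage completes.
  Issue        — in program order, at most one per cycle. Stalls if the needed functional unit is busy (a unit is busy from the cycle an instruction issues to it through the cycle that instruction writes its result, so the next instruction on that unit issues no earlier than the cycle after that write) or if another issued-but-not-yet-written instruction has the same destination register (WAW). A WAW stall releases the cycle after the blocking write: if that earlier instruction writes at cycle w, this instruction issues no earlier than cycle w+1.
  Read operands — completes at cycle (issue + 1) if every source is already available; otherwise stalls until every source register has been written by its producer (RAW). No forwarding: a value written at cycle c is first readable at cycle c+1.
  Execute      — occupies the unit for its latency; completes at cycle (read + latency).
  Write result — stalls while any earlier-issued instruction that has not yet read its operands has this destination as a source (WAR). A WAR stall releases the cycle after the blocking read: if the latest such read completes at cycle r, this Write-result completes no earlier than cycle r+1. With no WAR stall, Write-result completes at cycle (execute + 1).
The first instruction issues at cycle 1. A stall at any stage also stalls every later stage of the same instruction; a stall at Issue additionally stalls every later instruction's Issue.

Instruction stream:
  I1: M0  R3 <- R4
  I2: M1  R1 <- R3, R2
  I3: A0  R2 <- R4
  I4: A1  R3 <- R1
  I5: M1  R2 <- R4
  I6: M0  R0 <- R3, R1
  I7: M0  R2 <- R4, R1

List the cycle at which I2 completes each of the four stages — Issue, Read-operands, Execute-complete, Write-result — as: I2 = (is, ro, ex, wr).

c1: I1→M0
c2: I1 RO, I2→M1
c3: I3→A0
c4: I3 RO
c5: I3 EX
c7: I1 EX
c8: I1 WR R3
c9: I2 RO, I4→A1
c10: I3 WR R2
c14: I2 EX
c15: I2 WR R1
c16: I4 RO, I5→M1
c17: I5 RO, I6→M0
c18: I4 EX
c19: I4 WR R3
c20: I6 RO
c22: I5 EX
c23: I5 WR R2
c25: I6 EX
c26: I6 WR R0
c27: I7→M0
c28: I7 RO
c33: I7 EX
c34: I7 WR R2

I2 = (2, 9, 14, 15)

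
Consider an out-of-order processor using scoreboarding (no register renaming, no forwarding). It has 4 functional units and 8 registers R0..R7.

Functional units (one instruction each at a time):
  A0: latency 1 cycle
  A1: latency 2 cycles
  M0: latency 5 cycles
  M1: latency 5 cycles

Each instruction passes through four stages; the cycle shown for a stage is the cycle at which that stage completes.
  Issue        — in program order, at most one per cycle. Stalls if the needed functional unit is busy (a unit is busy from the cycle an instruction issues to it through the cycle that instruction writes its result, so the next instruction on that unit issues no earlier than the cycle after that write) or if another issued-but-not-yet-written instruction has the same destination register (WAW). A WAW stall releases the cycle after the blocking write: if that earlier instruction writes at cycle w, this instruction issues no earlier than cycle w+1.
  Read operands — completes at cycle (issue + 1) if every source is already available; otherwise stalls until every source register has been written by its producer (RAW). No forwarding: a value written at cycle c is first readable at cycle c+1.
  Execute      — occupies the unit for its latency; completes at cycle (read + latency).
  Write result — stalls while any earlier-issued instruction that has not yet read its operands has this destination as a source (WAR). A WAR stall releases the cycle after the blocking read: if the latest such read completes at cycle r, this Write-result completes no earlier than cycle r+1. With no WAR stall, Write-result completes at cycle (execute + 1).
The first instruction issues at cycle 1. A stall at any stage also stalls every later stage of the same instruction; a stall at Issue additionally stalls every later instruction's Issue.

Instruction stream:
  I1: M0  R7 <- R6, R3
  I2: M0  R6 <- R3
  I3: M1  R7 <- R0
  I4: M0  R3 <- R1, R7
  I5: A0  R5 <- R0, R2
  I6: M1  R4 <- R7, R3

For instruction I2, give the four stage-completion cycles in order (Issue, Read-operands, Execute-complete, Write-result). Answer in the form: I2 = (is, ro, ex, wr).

1) issue 1, read 2, done 7, write 8
2) issue 9, read 10, done 15, write 16  <struct: M0 busy until I1 writes@8>
3) issue 10, read 11, done 16, write 17
4) issue 17, read 18, done 23, write 24  <struct: M0 busy until I2 writes@16>
5) issue 18, read 19, done 20, write 21
6) issue 19, read 25, done 30, write 31  <RAW R3: wait I4 write@24>

I2 = (9, 10, 15, 16)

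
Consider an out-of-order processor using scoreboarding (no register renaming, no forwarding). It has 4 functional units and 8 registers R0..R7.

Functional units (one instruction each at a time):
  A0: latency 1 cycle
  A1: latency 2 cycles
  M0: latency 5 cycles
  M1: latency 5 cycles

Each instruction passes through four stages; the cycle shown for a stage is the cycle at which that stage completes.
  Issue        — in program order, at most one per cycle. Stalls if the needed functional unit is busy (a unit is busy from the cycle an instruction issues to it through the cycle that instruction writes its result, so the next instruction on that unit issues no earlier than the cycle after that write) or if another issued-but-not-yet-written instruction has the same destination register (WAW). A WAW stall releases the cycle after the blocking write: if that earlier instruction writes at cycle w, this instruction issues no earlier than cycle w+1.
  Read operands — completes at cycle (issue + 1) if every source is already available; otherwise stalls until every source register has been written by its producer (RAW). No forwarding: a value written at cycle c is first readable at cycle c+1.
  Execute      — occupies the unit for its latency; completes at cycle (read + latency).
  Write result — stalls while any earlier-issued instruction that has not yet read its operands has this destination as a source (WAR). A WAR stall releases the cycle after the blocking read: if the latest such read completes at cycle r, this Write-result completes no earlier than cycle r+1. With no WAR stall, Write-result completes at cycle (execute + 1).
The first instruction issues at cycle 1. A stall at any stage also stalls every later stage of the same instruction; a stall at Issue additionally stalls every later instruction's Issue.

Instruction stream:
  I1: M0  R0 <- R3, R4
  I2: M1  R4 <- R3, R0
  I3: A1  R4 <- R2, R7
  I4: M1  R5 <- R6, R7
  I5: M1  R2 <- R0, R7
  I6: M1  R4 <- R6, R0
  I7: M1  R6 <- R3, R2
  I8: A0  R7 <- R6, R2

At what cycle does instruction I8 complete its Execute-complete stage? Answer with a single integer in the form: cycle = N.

cycle = 50

c1: issue I1 (M0)
c2: I1 read-ops; issue I2 (M1)
c7: I1 finished on M0
c8: I1→R0
c9: I2 read-ops
c14: I2 finished on M1
c15: I2→R4
c16: issue I3 (A1)
c17: I3 read-ops; issue I4 (M1)
c18: I4 read-ops
c19: I3 finished on A1
c20: I3→R4
c23: I4 finished on M1
c24: I4→R5
c25: issue I5 (M1)
c26: I5 read-ops
c31: I5 finished on M1
c32: I5→R2
c33: issue I6 (M1)
c34: I6 read-ops
c39: I6 finished on M1
c40: I6→R4
c41: issue I7 (M1)
c42: I7 read-ops; issue I8 (A0)
c47: I7 finished on M1
c48: I7→R6
c49: I8 read-ops
c50: I8 finished on A0
c51: I8→R7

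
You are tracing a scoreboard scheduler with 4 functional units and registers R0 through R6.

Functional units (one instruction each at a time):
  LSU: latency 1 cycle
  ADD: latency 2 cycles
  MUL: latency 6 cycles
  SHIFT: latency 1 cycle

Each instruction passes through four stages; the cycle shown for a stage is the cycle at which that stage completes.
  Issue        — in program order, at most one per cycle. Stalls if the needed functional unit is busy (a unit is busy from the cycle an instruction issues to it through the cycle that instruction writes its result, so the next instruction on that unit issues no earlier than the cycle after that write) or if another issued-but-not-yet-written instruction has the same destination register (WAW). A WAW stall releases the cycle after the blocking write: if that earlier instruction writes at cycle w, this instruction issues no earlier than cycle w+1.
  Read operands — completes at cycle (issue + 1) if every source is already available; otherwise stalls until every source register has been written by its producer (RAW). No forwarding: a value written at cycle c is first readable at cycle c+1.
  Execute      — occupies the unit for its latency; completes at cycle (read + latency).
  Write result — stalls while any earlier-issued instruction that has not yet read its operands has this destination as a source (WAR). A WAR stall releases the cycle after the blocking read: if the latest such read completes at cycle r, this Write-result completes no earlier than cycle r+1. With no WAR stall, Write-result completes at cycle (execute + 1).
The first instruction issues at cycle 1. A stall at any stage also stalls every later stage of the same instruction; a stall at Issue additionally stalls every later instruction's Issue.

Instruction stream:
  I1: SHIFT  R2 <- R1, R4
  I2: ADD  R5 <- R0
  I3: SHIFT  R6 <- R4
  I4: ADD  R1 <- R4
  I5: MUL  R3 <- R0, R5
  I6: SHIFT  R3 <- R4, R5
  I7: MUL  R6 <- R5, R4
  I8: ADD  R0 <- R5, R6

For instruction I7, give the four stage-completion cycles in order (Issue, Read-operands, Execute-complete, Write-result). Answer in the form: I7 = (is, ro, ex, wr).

cycle 1: I1 issues→SHIFT
cycle 2: I1 reads; I2 issues→ADD
cycle 3: I1 exec-done; I2 reads
cycle 4: I1 writes R2
cycle 5: I2 exec-done; I3 issues→SHIFT
cycle 6: I2 writes R5; I3 reads
cycle 7: I3 exec-done; I4 issues→ADD
cycle 8: I3 writes R6; I4 reads; I5 issues→MUL
cycle 9: I5 reads
cycle 10: I4 exec-done
cycle 11: I4 writes R1
cycle 15: I5 exec-done
cycle 16: I5 writes R3
cycle 17: I6 issues→SHIFT
cycle 18: I6 reads; I7 issues→MUL
cycle 19: I6 exec-done; I7 reads; I8 issues→ADD
cycle 20: I6 writes R3
cycle 25: I7 exec-done
cycle 26: I7 writes R6
cycle 27: I8 reads
cycle 29: I8 exec-done
cycle 30: I8 writes R0

I7 = (18, 19, 25, 26)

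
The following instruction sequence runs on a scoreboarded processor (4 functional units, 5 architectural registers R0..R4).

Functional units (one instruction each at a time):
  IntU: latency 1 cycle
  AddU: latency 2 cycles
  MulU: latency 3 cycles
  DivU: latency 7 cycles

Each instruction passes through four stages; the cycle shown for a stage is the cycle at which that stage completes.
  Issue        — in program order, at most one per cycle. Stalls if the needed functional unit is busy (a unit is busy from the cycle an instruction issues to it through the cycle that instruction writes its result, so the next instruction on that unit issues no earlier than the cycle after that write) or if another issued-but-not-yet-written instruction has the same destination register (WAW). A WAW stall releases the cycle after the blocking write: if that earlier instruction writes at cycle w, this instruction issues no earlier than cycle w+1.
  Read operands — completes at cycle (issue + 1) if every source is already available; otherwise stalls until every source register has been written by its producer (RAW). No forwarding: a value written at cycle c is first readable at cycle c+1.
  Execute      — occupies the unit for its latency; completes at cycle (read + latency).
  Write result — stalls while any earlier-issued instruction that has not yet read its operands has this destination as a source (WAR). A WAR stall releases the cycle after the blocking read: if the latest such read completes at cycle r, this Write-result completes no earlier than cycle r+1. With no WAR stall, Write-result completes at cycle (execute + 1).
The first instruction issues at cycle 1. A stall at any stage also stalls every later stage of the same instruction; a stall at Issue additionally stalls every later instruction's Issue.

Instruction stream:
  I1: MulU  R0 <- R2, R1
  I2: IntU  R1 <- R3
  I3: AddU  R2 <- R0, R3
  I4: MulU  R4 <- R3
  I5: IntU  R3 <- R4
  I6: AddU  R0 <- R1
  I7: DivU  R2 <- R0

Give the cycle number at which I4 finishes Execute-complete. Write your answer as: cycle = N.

c1: issue I1 (MulU)
c2: I1 read-ops, issue I2 (IntU)
c3: I2 read-ops, issue I3 (AddU)
c4: I2 finished on IntU
c5: I1 finished on MulU, I2→R1
c6: I1→R0
c7: I3 read-ops, issue I4 (MulU)
c8: I4 read-ops, issue I5 (IntU)
c9: I3 finished on AddU
c10: I3→R2
c11: I4 finished on MulU, issue I6 (AddU)
c12: I4→R4, I6 read-ops, issue I7 (DivU)
c13: I5 read-ops
c14: I5 finished on IntU, I6 finished on AddU
c15: I5→R3, I6→R0
c16: I7 read-ops
c23: I7 finished on DivU
c24: I7→R2

cycle = 11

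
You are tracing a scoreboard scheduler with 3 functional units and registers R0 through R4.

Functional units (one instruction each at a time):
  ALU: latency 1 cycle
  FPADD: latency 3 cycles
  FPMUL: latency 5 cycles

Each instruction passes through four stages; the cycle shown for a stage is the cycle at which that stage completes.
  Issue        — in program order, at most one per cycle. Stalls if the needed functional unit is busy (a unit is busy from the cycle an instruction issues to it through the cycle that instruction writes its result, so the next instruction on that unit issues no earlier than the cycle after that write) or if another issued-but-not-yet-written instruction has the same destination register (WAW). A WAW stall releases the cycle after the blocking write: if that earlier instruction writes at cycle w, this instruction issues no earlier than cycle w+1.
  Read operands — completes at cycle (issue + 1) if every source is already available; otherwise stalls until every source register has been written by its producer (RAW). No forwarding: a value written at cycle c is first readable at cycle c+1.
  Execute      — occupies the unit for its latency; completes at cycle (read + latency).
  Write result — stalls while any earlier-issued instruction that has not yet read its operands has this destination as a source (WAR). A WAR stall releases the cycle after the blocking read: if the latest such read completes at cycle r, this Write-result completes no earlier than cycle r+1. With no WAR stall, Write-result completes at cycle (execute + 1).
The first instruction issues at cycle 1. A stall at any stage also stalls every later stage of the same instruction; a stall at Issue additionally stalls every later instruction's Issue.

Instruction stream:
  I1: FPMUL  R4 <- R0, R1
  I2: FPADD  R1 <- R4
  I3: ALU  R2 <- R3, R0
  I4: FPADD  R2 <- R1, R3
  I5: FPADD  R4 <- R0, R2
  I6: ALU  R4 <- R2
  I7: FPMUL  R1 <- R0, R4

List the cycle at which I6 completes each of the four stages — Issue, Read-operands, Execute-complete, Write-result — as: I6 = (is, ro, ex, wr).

I6 = (26, 27, 28, 29)

c1: I1 dispatched to FPMUL
c2: I1 operands ready · I2 dispatched to FPADD
c3: I3 dispatched to ALU
c4: I3 operands ready
c5: I3 complete
c6: R2←I3
c7: I1 complete
c8: R4←I1
c9: I2 operands ready
c12: I2 complete
c13: R1←I2
c14: I4 dispatched to FPADD
c15: I4 operands ready
c18: I4 complete
c19: R2←I4
c20: I5 dispatched to FPADD
c21: I5 operands ready
c24: I5 complete
c25: R4←I5
c26: I6 dispatched to ALU
c27: I6 operands ready · I7 dispatched to FPMUL
c28: I6 complete
c29: R4←I6
c30: I7 operands ready
c35: I7 complete
c36: R1←I7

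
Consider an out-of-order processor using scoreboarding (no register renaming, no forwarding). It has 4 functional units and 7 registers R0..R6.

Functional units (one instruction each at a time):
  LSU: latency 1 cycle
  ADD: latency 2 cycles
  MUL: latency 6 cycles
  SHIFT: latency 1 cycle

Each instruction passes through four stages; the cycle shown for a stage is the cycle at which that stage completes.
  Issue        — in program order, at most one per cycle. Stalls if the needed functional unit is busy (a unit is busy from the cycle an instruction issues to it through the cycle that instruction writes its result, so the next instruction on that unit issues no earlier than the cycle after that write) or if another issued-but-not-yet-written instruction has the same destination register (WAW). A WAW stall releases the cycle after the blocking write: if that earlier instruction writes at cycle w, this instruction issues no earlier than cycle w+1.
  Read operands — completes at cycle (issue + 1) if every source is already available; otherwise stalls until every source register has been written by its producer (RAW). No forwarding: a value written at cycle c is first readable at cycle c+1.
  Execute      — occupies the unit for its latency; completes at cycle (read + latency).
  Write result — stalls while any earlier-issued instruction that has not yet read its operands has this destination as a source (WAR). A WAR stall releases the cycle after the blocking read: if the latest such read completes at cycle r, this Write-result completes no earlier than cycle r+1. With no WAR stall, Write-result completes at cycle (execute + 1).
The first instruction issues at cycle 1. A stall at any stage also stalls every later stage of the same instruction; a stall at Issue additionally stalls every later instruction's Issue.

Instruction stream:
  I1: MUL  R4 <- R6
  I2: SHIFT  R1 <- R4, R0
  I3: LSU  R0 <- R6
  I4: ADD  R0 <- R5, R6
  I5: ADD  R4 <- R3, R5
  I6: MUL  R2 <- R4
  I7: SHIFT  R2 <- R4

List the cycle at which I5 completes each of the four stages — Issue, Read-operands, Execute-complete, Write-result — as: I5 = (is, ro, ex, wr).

I5 = (17, 18, 20, 21)

1) issue 1, read 2, done 8, write 9
2) issue 2, read 10, done 11, write 12  <RAW R4: wait I1 write@9>
3) issue 3, read 4, done 5, write 11  <WAR R0: wait I2 read@10>
4) issue 12, read 13, done 15, write 16  <WAW R0: wait I3 write@11>
5) issue 17, read 18, done 20, write 21  <struct: ADD busy until I4 writes@16>
6) issue 18, read 22, done 28, write 29  <RAW R4: wait I5 write@21>
7) issue 30, read 31, done 32, write 33  <WAW R2: wait I6 write@29>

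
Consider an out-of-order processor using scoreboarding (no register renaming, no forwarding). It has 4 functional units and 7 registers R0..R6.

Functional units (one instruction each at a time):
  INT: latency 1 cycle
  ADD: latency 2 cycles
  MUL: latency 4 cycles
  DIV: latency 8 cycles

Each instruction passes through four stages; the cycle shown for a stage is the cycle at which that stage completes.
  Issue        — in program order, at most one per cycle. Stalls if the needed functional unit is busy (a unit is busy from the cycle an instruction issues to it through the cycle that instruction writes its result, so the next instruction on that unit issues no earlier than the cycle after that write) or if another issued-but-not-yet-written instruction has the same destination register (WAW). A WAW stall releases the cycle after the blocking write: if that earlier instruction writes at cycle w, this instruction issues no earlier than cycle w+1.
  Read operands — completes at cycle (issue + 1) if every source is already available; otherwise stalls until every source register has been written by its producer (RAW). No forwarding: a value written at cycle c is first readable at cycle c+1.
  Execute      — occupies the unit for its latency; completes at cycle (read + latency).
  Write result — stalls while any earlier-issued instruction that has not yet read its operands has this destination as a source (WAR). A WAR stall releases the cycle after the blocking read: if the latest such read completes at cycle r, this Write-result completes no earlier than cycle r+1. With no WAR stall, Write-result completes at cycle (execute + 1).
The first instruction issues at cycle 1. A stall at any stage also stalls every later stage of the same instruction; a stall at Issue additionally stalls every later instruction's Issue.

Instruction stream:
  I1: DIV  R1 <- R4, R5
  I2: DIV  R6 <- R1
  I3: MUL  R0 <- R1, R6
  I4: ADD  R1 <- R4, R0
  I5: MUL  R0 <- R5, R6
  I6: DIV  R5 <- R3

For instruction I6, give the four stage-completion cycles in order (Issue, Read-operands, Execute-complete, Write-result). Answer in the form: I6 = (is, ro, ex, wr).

I6 = (30, 31, 39, 40)

  I1 | 1 | 2 | 10 | 11
  I2 | 12 | 13 | 21 | 22   struct: DIV busy until I1 writes@11
  I3 | 13 | 23 | 27 | 28   RAW R6: wait I2 write@22
  I4 | 14 | 29 | 31 | 32   RAW R0: wait I3 write@28
  I5 | 29 | 30 | 34 | 35   struct: MUL busy until I3 writes@28
  I6 | 30 | 31 | 39 | 40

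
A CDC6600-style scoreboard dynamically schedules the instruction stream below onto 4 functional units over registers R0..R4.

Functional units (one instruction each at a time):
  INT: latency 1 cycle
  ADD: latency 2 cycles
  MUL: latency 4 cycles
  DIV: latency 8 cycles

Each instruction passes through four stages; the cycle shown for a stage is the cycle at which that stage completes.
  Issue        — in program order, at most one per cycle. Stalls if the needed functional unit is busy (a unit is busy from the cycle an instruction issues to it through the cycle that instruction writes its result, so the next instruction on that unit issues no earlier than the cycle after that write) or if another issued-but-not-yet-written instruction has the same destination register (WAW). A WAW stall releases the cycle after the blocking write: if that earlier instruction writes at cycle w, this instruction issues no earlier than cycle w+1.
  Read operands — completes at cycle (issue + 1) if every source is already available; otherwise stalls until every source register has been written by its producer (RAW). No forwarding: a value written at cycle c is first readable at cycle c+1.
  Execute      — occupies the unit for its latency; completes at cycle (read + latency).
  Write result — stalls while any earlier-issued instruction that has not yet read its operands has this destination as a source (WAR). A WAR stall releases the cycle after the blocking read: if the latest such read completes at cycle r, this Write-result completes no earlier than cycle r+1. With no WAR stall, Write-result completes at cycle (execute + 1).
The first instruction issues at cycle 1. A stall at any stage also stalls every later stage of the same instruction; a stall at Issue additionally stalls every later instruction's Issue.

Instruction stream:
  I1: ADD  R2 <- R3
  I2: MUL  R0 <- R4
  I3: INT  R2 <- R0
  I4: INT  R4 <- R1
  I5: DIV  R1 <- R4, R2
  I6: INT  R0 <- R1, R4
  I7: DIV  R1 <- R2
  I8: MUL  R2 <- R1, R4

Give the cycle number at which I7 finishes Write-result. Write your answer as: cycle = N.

cycle = 36

1) issue 1, read 2, done 4, write 5
2) issue 2, read 3, done 7, write 8
3) issue 6, read 9, done 10, write 11  <WAW R2: wait I1 write@5 / RAW R0: wait I2 write@8>
4) issue 12, read 13, done 14, write 15  <struct: INT busy until I3 writes@11>
5) issue 13, read 16, done 24, write 25  <RAW R4: wait I4 write@15>
6) issue 16, read 26, done 27, write 28  <struct: INT busy until I4 writes@15 / RAW R1: wait I5 write@25>
7) issue 26, read 27, done 35, write 36  <struct: DIV busy until I5 writes@25>
8) issue 27, read 37, done 41, write 42  <RAW R1: wait I7 write@36>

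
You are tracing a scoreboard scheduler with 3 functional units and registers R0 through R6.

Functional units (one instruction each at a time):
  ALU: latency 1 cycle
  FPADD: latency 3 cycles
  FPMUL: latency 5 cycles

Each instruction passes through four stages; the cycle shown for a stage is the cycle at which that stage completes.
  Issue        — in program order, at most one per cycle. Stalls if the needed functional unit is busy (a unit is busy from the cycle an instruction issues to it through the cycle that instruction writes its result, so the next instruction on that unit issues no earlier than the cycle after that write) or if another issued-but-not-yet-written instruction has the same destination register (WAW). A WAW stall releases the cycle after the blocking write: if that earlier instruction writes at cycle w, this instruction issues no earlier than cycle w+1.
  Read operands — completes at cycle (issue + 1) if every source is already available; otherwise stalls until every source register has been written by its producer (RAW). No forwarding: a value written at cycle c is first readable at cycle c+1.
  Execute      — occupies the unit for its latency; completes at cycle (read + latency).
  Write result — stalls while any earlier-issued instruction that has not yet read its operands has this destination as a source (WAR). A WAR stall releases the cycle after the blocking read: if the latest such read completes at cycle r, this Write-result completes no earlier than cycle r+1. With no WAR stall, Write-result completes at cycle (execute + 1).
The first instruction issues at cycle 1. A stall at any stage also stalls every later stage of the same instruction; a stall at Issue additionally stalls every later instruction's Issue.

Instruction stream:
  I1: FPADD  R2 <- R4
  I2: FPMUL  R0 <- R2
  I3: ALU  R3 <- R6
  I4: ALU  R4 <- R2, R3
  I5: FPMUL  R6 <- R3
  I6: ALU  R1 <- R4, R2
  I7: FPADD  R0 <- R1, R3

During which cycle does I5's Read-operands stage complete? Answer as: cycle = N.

cycle = 15

t=1  I1 issues→FPADD
t=2  I1 reads; I2 issues→FPMUL
t=3  I3 issues→ALU
t=4  I3 reads
t=5  I1 exec-done; I3 exec-done
t=6  I1 writes R2; I3 writes R3
t=7  I2 reads; I4 issues→ALU
t=8  I4 reads
t=9  I4 exec-done
t=10  I4 writes R4
t=12  I2 exec-done
t=13  I2 writes R0
t=14  I5 issues→FPMUL
t=15  I5 reads; I6 issues→ALU
t=16  I6 reads; I7 issues→FPADD
t=17  I6 exec-done
t=18  I6 writes R1
t=19  I7 reads
t=20  I5 exec-done
t=21  I5 writes R6
t=22  I7 exec-done
t=23  I7 writes R0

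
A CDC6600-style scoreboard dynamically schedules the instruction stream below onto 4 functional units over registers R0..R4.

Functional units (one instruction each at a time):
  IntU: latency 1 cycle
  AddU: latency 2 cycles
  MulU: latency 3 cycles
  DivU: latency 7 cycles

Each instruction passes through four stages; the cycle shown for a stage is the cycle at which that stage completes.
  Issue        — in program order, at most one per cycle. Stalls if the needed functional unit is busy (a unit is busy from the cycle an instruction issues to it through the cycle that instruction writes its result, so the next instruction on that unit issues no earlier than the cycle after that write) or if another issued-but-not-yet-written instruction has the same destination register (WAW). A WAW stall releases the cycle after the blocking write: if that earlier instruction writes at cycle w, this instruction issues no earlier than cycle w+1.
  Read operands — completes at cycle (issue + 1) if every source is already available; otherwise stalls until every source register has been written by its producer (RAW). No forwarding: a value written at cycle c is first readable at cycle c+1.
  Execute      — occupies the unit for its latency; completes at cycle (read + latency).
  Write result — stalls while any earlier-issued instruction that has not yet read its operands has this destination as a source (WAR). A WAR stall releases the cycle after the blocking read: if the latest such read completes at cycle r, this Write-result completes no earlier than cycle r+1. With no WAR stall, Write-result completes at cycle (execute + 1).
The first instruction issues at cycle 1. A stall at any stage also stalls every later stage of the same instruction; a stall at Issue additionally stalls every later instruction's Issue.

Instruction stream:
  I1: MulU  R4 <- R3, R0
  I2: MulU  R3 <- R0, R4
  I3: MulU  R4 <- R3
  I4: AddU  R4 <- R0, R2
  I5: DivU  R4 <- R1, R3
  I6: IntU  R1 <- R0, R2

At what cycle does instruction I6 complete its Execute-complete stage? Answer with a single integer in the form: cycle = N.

cycle = 27

t=1  I1→MulU
t=2  I1 RO
t=5  I1 EX
t=6  I1 WR R4
t=7  I2→MulU
t=8  I2 RO
t=11  I2 EX
t=12  I2 WR R3
t=13  I3→MulU
t=14  I3 RO
t=17  I3 EX
t=18  I3 WR R4
t=19  I4→AddU
t=20  I4 RO
t=22  I4 EX
t=23  I4 WR R4
t=24  I5→DivU
t=25  I5 RO, I6→IntU
t=26  I6 RO
t=27  I6 EX
t=28  I6 WR R1
t=32  I5 EX
t=33  I5 WR R4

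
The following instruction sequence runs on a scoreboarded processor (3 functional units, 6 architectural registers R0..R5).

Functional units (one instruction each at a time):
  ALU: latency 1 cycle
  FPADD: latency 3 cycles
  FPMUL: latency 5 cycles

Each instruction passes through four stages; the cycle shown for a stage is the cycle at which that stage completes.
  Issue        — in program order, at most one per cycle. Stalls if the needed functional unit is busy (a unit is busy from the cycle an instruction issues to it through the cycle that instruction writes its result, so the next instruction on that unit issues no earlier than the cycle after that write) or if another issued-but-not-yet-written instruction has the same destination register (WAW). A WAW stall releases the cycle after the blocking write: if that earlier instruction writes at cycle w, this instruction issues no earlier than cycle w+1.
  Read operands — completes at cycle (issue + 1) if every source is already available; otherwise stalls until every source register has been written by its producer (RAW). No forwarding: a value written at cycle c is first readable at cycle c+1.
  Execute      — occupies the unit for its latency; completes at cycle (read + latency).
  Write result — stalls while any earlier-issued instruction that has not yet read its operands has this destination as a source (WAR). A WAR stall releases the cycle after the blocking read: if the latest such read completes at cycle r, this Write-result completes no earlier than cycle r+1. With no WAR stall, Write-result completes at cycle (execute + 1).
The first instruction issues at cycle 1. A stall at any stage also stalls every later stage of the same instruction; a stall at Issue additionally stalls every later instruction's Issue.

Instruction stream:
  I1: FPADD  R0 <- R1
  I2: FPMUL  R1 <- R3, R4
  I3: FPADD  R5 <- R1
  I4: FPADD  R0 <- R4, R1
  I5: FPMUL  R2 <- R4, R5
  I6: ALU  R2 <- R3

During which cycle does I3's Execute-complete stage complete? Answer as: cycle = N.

cycle = 13

I1 -> (1, 2, 5, 6)
I2 -> (2, 3, 8, 9)
I3 -> (7, 10, 13, 14)  // struct: FPADD busy until I1 writes@6, RAW R1: wait I2 write@9
I4 -> (15, 16, 19, 20)  // struct: FPADD busy until I3 writes@14
I5 -> (16, 17, 22, 23)
I6 -> (24, 25, 26, 27)  // WAW R2: wait I5 write@23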